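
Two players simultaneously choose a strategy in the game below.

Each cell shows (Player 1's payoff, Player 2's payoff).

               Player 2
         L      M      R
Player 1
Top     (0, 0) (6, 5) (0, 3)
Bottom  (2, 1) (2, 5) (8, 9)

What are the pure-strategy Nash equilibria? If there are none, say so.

Pure-strategy Nash equilibria: (Top, M) and (Bottom, R)

Player 1 against L: payoffs 0, 2 → best response Bottom.
Player 1 against M: payoffs 6, 2 → best response Top.
Player 1 against R: payoffs 0, 8 → best response Bottom.
Player 2 against Top: payoffs 0, 5, 3 → best response M.
Player 2 against Bottom: payoffs 1, 5, 9 → best response R.
Mutual best responses: (Top, M); (Bottom, R).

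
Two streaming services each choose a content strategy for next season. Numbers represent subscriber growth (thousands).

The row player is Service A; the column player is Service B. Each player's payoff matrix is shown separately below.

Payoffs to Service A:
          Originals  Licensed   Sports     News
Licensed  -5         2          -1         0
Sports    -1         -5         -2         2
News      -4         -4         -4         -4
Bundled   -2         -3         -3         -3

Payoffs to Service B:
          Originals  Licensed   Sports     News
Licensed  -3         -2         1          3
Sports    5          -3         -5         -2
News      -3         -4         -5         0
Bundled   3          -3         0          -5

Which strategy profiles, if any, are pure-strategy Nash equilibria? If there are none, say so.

The unique pure-strategy Nash equilibrium is (Sports, Originals).

(Licensed, Originals): Service A can switch to Sports (-5 → -1). Not NE.
(Licensed, Licensed): Service B can switch to Sports (-2 → 1). Not NE.
(Licensed, Sports): Service B can switch to News (1 → 3). Not NE.
(Licensed, News): Service A can switch to Sports (0 → 2). Not NE.
(Sports, Originals): Service A gets -1, best alternative -2; Service B gets 5, best alternative -2. No profitable deviation — NE.
(Sports, Licensed): Service A can switch to Licensed (-5 → 2). Not NE.
(Sports, Sports): Service A can switch to Licensed (-2 → -1). Not NE.
(Sports, News): Service B can switch to Originals (-2 → 5). Not NE.
(News, Originals): Service A can switch to Sports (-4 → -1). Not NE.
(News, Licensed): Service A can switch to Licensed (-4 → 2). Not NE.
(News, Sports): Service A can switch to Licensed (-4 → -1). Not NE.
(The remaining 5 profiles each have a profitable deviation by the same check.)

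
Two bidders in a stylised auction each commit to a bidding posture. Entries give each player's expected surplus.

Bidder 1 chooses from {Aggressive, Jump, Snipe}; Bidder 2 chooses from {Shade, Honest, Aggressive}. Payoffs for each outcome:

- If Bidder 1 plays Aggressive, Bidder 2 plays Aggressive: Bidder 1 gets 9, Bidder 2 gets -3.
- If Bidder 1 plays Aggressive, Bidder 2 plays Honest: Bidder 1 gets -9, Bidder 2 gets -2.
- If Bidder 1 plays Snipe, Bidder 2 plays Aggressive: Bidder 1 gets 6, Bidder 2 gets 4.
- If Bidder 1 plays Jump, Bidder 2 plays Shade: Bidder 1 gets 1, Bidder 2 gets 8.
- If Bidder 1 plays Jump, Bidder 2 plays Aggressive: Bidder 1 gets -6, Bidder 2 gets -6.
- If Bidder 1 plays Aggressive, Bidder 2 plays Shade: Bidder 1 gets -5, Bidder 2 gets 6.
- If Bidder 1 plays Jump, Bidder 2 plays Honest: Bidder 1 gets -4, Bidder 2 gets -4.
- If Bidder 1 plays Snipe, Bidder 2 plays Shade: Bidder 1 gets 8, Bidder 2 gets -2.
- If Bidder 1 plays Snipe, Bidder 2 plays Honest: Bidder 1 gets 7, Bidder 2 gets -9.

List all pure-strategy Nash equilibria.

Bidder 1 against Shade: payoffs -5, 1, 8 → best response Snipe.
Bidder 1 against Honest: payoffs -9, -4, 7 → best response Snipe.
Bidder 1 against Aggressive: payoffs 9, -6, 6 → best response Aggressive.
Bidder 2 against Aggressive: payoffs 6, -2, -3 → best response Shade.
Bidder 2 against Jump: payoffs 8, -4, -6 → best response Shade.
Bidder 2 against Snipe: payoffs -2, -9, 4 → best response Aggressive.
No profile is a mutual best response for all players.

none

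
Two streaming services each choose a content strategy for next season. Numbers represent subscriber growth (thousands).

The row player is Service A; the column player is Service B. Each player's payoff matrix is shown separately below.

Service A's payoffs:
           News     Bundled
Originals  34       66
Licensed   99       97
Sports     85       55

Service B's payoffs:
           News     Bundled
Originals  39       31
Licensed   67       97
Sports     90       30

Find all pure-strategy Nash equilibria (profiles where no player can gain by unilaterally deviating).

Check each profile: it is a Nash equilibrium iff no player can strictly gain by switching unilaterally.
(Originals, News): Service A can switch to Licensed (34 → 99). Not NE.
(Originals, Bundled): Service A can switch to Licensed (66 → 97). Not NE.
(Licensed, News): Service B can switch to Bundled (67 → 97). Not NE.
(Licensed, Bundled): Service A gets 97, best alternative 66; Service B gets 97, best alternative 67. No profitable deviation — NE.
(Sports, News): Service A can switch to Licensed (85 → 99). Not NE.
(Sports, Bundled): Service A can switch to Originals (55 → 66). Not NE.

The unique pure-strategy Nash equilibrium is (Licensed, Bundled).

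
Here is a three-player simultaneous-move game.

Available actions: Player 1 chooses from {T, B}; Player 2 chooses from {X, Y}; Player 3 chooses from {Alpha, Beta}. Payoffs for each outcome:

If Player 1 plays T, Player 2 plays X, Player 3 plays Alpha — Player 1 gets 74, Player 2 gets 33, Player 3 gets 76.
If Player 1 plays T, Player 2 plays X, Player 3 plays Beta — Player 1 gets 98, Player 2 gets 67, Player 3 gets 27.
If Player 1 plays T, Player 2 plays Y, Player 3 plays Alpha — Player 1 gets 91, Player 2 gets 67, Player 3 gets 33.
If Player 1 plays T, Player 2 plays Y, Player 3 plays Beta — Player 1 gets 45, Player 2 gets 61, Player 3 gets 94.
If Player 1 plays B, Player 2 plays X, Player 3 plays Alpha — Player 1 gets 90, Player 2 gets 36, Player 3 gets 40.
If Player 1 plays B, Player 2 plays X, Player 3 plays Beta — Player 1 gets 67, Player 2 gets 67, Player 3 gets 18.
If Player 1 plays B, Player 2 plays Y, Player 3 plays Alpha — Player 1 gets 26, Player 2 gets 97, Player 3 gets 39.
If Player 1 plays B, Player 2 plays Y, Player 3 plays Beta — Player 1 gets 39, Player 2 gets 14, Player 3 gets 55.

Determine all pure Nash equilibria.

Player 1 against (X, Alpha): payoffs 74, 90 → best response B.
Player 1 against (X, Beta): payoffs 98, 67 → best response T.
Player 1 against (Y, Alpha): payoffs 91, 26 → best response T.
Player 1 against (Y, Beta): payoffs 45, 39 → best response T.
Player 2 against (T, Alpha): payoffs 33, 67 → best response Y.
Player 2 against (T, Beta): payoffs 67, 61 → best response X.
Player 2 against (B, Alpha): payoffs 36, 97 → best response Y.
Player 2 against (B, Beta): payoffs 67, 14 → best response X.
Player 3 against (T, X): payoffs 76, 27 → best response Alpha.
Player 3 against (T, Y): payoffs 33, 94 → best response Beta.
Player 3 against (B, X): payoffs 40, 18 → best response Alpha.
Player 3 against (B, Y): payoffs 39, 55 → best response Beta.
No profile is a mutual best response for all players.

No pure-strategy Nash equilibrium.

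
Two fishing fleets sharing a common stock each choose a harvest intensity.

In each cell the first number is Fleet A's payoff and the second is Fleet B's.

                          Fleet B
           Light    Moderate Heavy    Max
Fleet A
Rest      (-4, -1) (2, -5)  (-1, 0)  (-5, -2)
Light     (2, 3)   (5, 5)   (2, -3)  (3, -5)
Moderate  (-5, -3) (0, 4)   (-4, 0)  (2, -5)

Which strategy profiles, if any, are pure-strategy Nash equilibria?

(Light, Moderate)

(Rest, Light): Fleet A can switch to Light (-4 → 2). Not NE.
(Rest, Moderate): Fleet A can switch to Light (2 → 5). Not NE.
(Rest, Heavy): Fleet A can switch to Light (-1 → 2). Not NE.
(Rest, Max): Fleet A can switch to Light (-5 → 3). Not NE.
(Light, Light): Fleet B can switch to Moderate (3 → 5). Not NE.
(Light, Moderate): Fleet A gets 5, best alternative 2; Fleet B gets 5, best alternative 3. No profitable deviation — NE.
(Light, Heavy): Fleet B can switch to Light (-3 → 3). Not NE.
(Light, Max): Fleet B can switch to Light (-5 → 3). Not NE.
(Moderate, Light): Fleet A can switch to Rest (-5 → -4). Not NE.
(The remaining 3 profiles each have a profitable deviation by the same check.)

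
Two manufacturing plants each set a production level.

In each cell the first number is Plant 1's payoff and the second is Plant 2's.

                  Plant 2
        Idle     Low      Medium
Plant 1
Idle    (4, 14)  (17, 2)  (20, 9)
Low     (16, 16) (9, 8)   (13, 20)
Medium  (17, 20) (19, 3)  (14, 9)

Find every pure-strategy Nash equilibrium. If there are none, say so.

The unique pure-strategy Nash equilibrium is (Medium, Idle).

Plant 1 against Idle: payoffs 4, 16, 17 → best response Medium.
Plant 1 against Low: payoffs 17, 9, 19 → best response Medium.
Plant 1 against Medium: payoffs 20, 13, 14 → best response Idle.
Plant 2 against Idle: payoffs 14, 2, 9 → best response Idle.
Plant 2 against Low: payoffs 16, 8, 20 → best response Medium.
Plant 2 against Medium: payoffs 20, 3, 9 → best response Idle.
Mutual best responses: (Medium, Idle).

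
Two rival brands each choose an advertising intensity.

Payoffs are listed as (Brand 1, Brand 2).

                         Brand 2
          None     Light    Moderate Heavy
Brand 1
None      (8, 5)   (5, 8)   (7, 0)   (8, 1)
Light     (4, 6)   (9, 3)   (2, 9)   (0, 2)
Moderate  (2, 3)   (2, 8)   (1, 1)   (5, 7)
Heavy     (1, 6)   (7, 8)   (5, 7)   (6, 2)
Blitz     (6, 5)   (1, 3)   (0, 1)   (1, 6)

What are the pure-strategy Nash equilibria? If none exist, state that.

Brand 1 against None: payoffs 8, 4, 2, 1, 6 → best response None.
Brand 1 against Light: payoffs 5, 9, 2, 7, 1 → best response Light.
Brand 1 against Moderate: payoffs 7, 2, 1, 5, 0 → best response None.
Brand 1 against Heavy: payoffs 8, 0, 5, 6, 1 → best response None.
Brand 2 against None: payoffs 5, 8, 0, 1 → best response Light.
Brand 2 against Light: payoffs 6, 3, 9, 2 → best response Moderate.
Brand 2 against Moderate: payoffs 3, 8, 1, 7 → best response Light.
Brand 2 against Heavy: payoffs 6, 8, 7, 2 → best response Light.
Brand 2 against Blitz: payoffs 5, 3, 1, 6 → best response Heavy.
No profile is a mutual best response for all players.

No pure-strategy Nash equilibrium.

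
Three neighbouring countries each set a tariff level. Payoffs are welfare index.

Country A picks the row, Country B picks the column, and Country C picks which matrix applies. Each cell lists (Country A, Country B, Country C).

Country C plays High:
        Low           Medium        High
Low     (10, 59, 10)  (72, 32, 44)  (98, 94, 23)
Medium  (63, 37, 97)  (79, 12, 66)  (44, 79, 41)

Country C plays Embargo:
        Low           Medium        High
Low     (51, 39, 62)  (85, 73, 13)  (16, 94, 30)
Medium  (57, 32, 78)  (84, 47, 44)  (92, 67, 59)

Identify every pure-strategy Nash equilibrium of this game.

(Medium, High, Embargo)

(Low, Low, High): Country A can switch to Medium (10 → 63). Not NE.
(Low, Low, Embargo): Country A can switch to Medium (51 → 57). Not NE.
(Low, Medium, High): Country A can switch to Medium (72 → 79). Not NE.
(Low, Medium, Embargo): Country B can switch to High (73 → 94). Not NE.
(Low, High, High): Country C can switch to Embargo (23 → 30). Not NE.
(Low, High, Embargo): Country A can switch to Medium (16 → 92). Not NE.
(Medium, Low, High): Country B can switch to High (37 → 79). Not NE.
(Medium, Low, Embargo): Country B can switch to Medium (32 → 47). Not NE.
(Medium, High, Embargo): Country A gets 92, best alternative 16; Country B gets 67, best alternative 47; Country C gets 59, best alternative 41. No profitable deviation — NE.
(The remaining 3 profiles each have a profitable deviation by the same check.)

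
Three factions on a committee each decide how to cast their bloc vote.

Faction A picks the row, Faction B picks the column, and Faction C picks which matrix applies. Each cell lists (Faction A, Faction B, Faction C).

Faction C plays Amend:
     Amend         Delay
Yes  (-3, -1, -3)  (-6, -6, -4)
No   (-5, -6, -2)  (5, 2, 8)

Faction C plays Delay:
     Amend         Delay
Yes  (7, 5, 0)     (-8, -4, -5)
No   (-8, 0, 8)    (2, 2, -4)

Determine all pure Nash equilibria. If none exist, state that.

Faction A against (Amend, Amend): payoffs -3, -5 → best response Yes.
Faction A against (Amend, Delay): payoffs 7, -8 → best response Yes.
Faction A against (Delay, Amend): payoffs -6, 5 → best response No.
Faction A against (Delay, Delay): payoffs -8, 2 → best response No.
Faction B against (Yes, Amend): payoffs -1, -6 → best response Amend.
Faction B against (Yes, Delay): payoffs 5, -4 → best response Amend.
Faction B against (No, Amend): payoffs -6, 2 → best response Delay.
Faction B against (No, Delay): payoffs 0, 2 → best response Delay.
Faction C against (Yes, Amend): payoffs -3, 0 → best response Delay.
Faction C against (Yes, Delay): payoffs -4, -5 → best response Amend.
Faction C against (No, Amend): payoffs -2, 8 → best response Delay.
Faction C against (No, Delay): payoffs 8, -4 → best response Amend.
Mutual best responses: (Yes, Amend, Delay); (No, Delay, Amend).

The pure Nash equilibria are (Yes, Amend, Delay); (No, Delay, Amend).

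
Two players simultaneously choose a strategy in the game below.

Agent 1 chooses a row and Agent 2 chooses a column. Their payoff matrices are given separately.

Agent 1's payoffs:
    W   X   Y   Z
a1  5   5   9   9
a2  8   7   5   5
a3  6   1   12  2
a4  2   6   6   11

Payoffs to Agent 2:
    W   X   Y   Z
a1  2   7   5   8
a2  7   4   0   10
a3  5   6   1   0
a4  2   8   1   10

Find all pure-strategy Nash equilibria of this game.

(a4, Z)

(a1, W): Agent 1 can switch to a2 (5 → 8). Not NE.
(a1, X): Agent 1 can switch to a2 (5 → 7). Not NE.
(a1, Y): Agent 1 can switch to a3 (9 → 12). Not NE.
(a1, Z): Agent 1 can switch to a4 (9 → 11). Not NE.
(a2, W): Agent 2 can switch to Z (7 → 10). Not NE.
(a2, X): Agent 2 can switch to W (4 → 7). Not NE.
(a2, Y): Agent 1 can switch to a1 (5 → 9). Not NE.
(a2, Z): Agent 1 can switch to a1 (5 → 9). Not NE.
(a4, Z): Agent 1 gets 11, best alternative 9; Agent 2 gets 10, best alternative 8. No profitable deviation — NE.
(The remaining 7 profiles each have a profitable deviation by the same check.)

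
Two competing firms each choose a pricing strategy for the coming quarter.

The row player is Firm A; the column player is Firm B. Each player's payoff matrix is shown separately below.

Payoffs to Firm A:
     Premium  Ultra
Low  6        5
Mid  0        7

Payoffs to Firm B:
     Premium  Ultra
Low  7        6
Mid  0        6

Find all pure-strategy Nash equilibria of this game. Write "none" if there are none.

Firm A against Premium: payoffs 6, 0 → best response Low.
Firm A against Ultra: payoffs 5, 7 → best response Mid.
Firm B against Low: payoffs 7, 6 → best response Premium.
Firm B against Mid: payoffs 0, 6 → best response Ultra.
Mutual best responses: (Low, Premium); (Mid, Ultra).

(Low, Premium), (Mid, Ultra)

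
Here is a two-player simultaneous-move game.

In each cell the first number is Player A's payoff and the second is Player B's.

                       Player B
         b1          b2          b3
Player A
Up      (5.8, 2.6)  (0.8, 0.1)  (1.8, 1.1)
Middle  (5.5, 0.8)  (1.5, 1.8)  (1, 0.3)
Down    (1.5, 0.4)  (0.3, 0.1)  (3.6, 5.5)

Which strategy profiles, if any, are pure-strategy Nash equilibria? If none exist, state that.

Check each profile: it is a Nash equilibrium iff no player can strictly gain by switching unilaterally.
(Up, b1): Player A gets 5.8, best alternative 5.5; Player B gets 2.6, best alternative 1.1. No profitable deviation — NE.
(Up, b2): Player A can switch to Middle (0.8 → 1.5). Not NE.
(Up, b3): Player A can switch to Down (1.8 → 3.6). Not NE.
(Middle, b1): Player A can switch to Up (5.5 → 5.8). Not NE.
(Middle, b2): Player A gets 1.5, best alternative 0.8; Player B gets 1.8, best alternative 0.8. No profitable deviation — NE.
(Middle, b3): Player A can switch to Up (1 → 1.8). Not NE.
(Down, b1): Player A can switch to Up (1.5 → 5.8). Not NE.
(Down, b2): Player A can switch to Up (0.3 → 0.8). Not NE.
(Down, b3): Player A gets 3.6, best alternative 1.8; Player B gets 5.5, best alternative 0.4. No profitable deviation — NE.

The pure Nash equilibria are (Up, b1); (Middle, b2); (Down, b3).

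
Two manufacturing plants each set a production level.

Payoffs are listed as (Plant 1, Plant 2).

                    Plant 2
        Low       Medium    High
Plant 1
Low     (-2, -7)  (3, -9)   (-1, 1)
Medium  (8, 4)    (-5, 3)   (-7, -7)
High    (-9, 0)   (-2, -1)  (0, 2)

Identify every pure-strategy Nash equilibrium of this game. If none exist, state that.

The pure Nash equilibria are (Medium, Low), (High, High).

(Low, Low): Plant 1 can switch to Medium (-2 → 8). Not NE.
(Low, Medium): Plant 2 can switch to Low (-9 → -7). Not NE.
(Low, High): Plant 1 can switch to High (-1 → 0). Not NE.
(Medium, Low): Plant 1 gets 8, best alternative -2; Plant 2 gets 4, best alternative 3. No profitable deviation — NE.
(Medium, Medium): Plant 1 can switch to Low (-5 → 3). Not NE.
(Medium, High): Plant 1 can switch to Low (-7 → -1). Not NE.
(High, Low): Plant 1 can switch to Low (-9 → -2). Not NE.
(High, Medium): Plant 1 can switch to Low (-2 → 3). Not NE.
(High, High): Plant 1 gets 0, best alternative -1; Plant 2 gets 2, best alternative 0. No profitable deviation — NE.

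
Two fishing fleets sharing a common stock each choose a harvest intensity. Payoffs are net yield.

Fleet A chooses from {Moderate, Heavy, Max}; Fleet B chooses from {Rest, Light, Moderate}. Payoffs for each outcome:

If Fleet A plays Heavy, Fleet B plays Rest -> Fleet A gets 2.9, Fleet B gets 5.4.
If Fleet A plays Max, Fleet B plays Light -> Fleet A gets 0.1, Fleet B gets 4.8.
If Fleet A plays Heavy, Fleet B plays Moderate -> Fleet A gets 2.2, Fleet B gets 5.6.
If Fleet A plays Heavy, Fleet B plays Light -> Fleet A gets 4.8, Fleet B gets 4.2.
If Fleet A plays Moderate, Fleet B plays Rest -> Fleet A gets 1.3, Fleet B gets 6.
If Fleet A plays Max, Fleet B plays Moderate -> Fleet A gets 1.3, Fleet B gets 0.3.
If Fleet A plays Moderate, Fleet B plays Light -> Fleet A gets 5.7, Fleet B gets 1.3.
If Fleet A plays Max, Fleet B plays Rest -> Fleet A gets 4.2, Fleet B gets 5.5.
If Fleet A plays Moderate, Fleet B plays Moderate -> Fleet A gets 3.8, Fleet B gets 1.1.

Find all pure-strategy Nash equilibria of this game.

Pure NE: (Max, Rest)

(Moderate, Rest): Fleet A can switch to Heavy (1.3 → 2.9). Not NE.
(Moderate, Light): Fleet B can switch to Rest (1.3 → 6). Not NE.
(Moderate, Moderate): Fleet B can switch to Rest (1.1 → 6). Not NE.
(Heavy, Rest): Fleet A can switch to Max (2.9 → 4.2). Not NE.
(Heavy, Light): Fleet A can switch to Moderate (4.8 → 5.7). Not NE.
(Heavy, Moderate): Fleet A can switch to Moderate (2.2 → 3.8). Not NE.
(Max, Rest): Fleet A gets 4.2, best alternative 2.9; Fleet B gets 5.5, best alternative 4.8. No profitable deviation — NE.
(Max, Light): Fleet A can switch to Moderate (0.1 → 5.7). Not NE.
(Max, Moderate): Fleet A can switch to Moderate (1.3 → 3.8). Not NE.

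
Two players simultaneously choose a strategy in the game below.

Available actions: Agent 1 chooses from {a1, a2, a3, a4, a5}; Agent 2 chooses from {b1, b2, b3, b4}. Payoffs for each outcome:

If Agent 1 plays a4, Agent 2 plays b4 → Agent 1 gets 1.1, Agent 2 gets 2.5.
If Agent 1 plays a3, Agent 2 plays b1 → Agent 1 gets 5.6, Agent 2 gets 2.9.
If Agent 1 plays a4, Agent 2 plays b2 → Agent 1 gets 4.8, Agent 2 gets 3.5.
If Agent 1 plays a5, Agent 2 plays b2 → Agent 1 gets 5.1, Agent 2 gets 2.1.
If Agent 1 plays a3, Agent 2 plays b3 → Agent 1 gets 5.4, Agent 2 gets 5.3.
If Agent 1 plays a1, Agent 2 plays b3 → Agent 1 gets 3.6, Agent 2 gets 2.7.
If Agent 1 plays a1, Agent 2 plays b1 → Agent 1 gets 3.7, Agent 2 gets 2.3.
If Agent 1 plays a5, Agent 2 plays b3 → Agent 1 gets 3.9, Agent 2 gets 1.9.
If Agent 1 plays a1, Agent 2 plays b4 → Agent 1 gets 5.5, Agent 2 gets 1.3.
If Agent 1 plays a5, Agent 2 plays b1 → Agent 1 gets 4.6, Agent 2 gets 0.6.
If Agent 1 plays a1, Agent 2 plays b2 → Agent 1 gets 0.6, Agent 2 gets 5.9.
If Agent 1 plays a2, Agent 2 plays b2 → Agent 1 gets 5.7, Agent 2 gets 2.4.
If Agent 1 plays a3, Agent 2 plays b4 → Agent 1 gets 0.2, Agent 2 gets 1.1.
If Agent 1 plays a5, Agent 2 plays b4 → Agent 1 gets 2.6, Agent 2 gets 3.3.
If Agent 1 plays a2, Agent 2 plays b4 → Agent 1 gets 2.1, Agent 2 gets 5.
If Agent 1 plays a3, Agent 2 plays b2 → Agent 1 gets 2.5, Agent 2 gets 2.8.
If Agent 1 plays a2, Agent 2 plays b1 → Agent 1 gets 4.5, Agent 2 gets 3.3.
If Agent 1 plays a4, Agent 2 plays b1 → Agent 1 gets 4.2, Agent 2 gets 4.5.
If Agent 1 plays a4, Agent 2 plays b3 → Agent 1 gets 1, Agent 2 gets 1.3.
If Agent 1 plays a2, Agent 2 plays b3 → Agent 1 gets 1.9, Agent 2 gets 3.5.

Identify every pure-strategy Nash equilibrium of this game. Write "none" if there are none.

The unique pure-strategy Nash equilibrium is (a3, b3).

Mark each player's best response to every combination of opponents' strategies; a profile where every player is best-responding is a pure Nash equilibrium.
Agent 1 against b1: payoffs 3.7, 4.5, 5.6, 4.2, 4.6 → best response a3.
Agent 1 against b2: payoffs 0.6, 5.7, 2.5, 4.8, 5.1 → best response a2.
Agent 1 against b3: payoffs 3.6, 1.9, 5.4, 1, 3.9 → best response a3.
Agent 1 against b4: payoffs 5.5, 2.1, 0.2, 1.1, 2.6 → best response a1.
Agent 2 against a1: payoffs 2.3, 5.9, 2.7, 1.3 → best response b2.
Agent 2 against a2: payoffs 3.3, 2.4, 3.5, 5 → best response b4.
Agent 2 against a3: payoffs 2.9, 2.8, 5.3, 1.1 → best response b3.
Agent 2 against a4: payoffs 4.5, 3.5, 1.3, 2.5 → best response b1.
Agent 2 against a5: payoffs 0.6, 2.1, 1.9, 3.3 → best response b4.
Mutual best responses: (a3, b3).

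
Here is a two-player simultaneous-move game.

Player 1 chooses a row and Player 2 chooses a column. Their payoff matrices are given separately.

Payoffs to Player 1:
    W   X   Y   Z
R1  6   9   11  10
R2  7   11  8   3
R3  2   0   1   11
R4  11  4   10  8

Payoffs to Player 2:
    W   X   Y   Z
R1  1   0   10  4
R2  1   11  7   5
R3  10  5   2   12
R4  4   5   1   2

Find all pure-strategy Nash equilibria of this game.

(R1, Y); (R2, X); (R3, Z)

Player 1 against W: payoffs 6, 7, 2, 11 → best response R4.
Player 1 against X: payoffs 9, 11, 0, 4 → best response R2.
Player 1 against Y: payoffs 11, 8, 1, 10 → best response R1.
Player 1 against Z: payoffs 10, 3, 11, 8 → best response R3.
Player 2 against R1: payoffs 1, 0, 10, 4 → best response Y.
Player 2 against R2: payoffs 1, 11, 7, 5 → best response X.
Player 2 against R3: payoffs 10, 5, 2, 12 → best response Z.
Player 2 against R4: payoffs 4, 5, 1, 2 → best response X.
Mutual best responses: (R1, Y); (R2, X); (R3, Z).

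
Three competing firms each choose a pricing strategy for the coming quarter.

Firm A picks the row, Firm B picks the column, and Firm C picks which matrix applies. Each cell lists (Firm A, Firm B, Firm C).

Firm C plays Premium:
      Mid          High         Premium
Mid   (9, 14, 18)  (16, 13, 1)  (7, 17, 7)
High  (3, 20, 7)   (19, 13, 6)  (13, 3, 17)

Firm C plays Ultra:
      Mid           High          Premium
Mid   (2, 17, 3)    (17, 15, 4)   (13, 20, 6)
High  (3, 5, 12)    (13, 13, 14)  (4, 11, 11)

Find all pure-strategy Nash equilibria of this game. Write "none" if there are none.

This game has no pure Nash equilibrium.

Firm A against (Mid, Premium): payoffs 9, 3 → best response Mid.
Firm A against (Mid, Ultra): payoffs 2, 3 → best response High.
Firm A against (High, Premium): payoffs 16, 19 → best response High.
Firm A against (High, Ultra): payoffs 17, 13 → best response Mid.
Firm A against (Premium, Premium): payoffs 7, 13 → best response High.
Firm A against (Premium, Ultra): payoffs 13, 4 → best response Mid.
Firm B against (Mid, Premium): payoffs 14, 13, 17 → best response Premium.
Firm B against (Mid, Ultra): payoffs 17, 15, 20 → best response Premium.
Firm B against (High, Premium): payoffs 20, 13, 3 → best response Mid.
Firm B against (High, Ultra): payoffs 5, 13, 11 → best response High.
Firm C against (Mid, Mid): payoffs 18, 3 → best response Premium.
Firm C against (Mid, High): payoffs 1, 4 → best response Ultra.
Firm C against (Mid, Premium): payoffs 7, 6 → best response Premium.
Firm C against (High, Mid): payoffs 7, 12 → best response Ultra.
Firm C against (High, High): payoffs 6, 14 → best response Ultra.
Firm C against (High, Premium): payoffs 17, 11 → best response Premium.
No profile is a mutual best response for all players.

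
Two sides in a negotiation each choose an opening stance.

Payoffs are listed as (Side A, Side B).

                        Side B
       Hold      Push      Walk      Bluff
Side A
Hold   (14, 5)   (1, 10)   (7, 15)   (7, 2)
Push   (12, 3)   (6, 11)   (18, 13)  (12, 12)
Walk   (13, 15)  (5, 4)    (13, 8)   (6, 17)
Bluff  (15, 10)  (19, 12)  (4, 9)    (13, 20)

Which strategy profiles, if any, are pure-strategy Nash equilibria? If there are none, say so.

Pure-strategy Nash equilibria: (Push, Walk) and (Bluff, Bluff)

Side A against Hold: payoffs 14, 12, 13, 15 → best response Bluff.
Side A against Push: payoffs 1, 6, 5, 19 → best response Bluff.
Side A against Walk: payoffs 7, 18, 13, 4 → best response Push.
Side A against Bluff: payoffs 7, 12, 6, 13 → best response Bluff.
Side B against Hold: payoffs 5, 10, 15, 2 → best response Walk.
Side B against Push: payoffs 3, 11, 13, 12 → best response Walk.
Side B against Walk: payoffs 15, 4, 8, 17 → best response Bluff.
Side B against Bluff: payoffs 10, 12, 9, 20 → best response Bluff.
Mutual best responses: (Push, Walk); (Bluff, Bluff).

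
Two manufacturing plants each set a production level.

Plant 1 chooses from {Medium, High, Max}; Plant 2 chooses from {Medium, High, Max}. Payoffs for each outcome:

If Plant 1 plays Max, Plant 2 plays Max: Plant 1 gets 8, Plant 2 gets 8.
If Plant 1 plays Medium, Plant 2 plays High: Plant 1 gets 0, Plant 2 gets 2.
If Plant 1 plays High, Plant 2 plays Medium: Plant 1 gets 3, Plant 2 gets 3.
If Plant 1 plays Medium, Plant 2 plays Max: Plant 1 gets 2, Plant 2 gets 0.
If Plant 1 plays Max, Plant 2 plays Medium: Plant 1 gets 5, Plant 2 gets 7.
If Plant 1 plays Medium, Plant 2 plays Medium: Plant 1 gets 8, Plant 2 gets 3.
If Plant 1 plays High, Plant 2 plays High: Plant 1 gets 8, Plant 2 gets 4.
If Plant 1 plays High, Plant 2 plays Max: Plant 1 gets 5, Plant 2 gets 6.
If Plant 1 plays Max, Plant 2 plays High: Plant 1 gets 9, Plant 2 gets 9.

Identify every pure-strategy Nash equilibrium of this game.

The pure Nash equilibria are (Medium, Medium), (Max, High).

Plant 1 against Medium: payoffs 8, 3, 5 → best response Medium.
Plant 1 against High: payoffs 0, 8, 9 → best response Max.
Plant 1 against Max: payoffs 2, 5, 8 → best response Max.
Plant 2 against Medium: payoffs 3, 2, 0 → best response Medium.
Plant 2 against High: payoffs 3, 4, 6 → best response Max.
Plant 2 against Max: payoffs 7, 9, 8 → best response High.
Mutual best responses: (Medium, Medium); (Max, High).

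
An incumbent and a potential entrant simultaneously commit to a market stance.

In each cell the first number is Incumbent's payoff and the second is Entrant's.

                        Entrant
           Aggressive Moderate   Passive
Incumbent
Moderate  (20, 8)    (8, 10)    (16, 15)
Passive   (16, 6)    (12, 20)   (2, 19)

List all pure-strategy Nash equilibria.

(Moderate, Aggressive): Entrant can switch to Moderate (8 → 10). Not NE.
(Moderate, Moderate): Incumbent can switch to Passive (8 → 12). Not NE.
(Moderate, Passive): Incumbent gets 16, best alternative 2; Entrant gets 15, best alternative 10. No profitable deviation — NE.
(Passive, Aggressive): Incumbent can switch to Moderate (16 → 20). Not NE.
(Passive, Moderate): Incumbent gets 12, best alternative 8; Entrant gets 20, best alternative 19. No profitable deviation — NE.
(Passive, Passive): Incumbent can switch to Moderate (2 → 16). Not NE.

(Moderate, Passive), (Passive, Moderate)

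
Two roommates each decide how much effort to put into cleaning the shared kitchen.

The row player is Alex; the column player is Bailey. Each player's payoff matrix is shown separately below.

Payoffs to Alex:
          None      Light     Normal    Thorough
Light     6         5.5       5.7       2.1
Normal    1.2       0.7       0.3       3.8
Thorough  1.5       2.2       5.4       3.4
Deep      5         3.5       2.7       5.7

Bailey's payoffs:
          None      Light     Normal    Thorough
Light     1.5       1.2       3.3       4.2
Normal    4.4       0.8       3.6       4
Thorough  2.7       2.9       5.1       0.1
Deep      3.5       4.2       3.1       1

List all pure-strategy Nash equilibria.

(Light, None): Bailey can switch to Normal (1.5 → 3.3). Not NE.
(Light, Light): Bailey can switch to None (1.2 → 1.5). Not NE.
(Light, Normal): Bailey can switch to Thorough (3.3 → 4.2). Not NE.
(Light, Thorough): Alex can switch to Normal (2.1 → 3.8). Not NE.
(Normal, None): Alex can switch to Light (1.2 → 6). Not NE.
(Normal, Light): Alex can switch to Light (0.7 → 5.5). Not NE.
(Normal, Normal): Alex can switch to Light (0.3 → 5.7). Not NE.
(Normal, Thorough): Alex can switch to Deep (3.8 → 5.7). Not NE.
(Thorough, None): Alex can switch to Light (1.5 → 6). Not NE.
(Thorough, Light): Alex can switch to Light (2.2 → 5.5). Not NE.
(The remaining 6 profiles each have a profitable deviation by the same check.)

none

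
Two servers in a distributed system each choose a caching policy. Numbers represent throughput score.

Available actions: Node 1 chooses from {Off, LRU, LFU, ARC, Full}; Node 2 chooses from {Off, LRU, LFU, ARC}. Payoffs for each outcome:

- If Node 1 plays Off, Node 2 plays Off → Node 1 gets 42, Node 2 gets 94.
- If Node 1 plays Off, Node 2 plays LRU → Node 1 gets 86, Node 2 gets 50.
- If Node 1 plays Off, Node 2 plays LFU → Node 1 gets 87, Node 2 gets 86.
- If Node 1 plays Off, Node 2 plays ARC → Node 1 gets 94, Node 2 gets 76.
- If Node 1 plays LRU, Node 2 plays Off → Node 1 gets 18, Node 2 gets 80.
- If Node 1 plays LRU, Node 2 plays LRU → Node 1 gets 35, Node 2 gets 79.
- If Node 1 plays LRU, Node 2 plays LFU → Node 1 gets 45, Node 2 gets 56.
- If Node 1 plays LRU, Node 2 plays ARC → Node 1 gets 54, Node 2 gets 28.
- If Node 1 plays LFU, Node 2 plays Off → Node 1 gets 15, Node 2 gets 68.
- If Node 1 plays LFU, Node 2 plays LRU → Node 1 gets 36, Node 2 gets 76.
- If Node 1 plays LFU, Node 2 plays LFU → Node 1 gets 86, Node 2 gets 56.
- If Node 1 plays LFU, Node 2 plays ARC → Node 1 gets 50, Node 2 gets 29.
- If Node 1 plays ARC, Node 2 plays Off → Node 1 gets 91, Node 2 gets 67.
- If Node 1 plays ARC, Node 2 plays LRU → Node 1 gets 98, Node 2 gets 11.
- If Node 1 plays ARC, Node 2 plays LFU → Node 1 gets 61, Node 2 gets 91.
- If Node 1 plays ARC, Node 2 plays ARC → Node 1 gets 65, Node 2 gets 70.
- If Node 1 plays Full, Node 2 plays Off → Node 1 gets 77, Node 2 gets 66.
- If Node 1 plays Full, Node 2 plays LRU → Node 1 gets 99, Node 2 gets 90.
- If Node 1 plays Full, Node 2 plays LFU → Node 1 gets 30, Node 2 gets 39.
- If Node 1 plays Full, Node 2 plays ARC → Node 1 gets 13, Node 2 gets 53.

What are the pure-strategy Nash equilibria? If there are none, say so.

Mark each player's best response to every combination of opponents' strategies; a profile where every player is best-responding is a pure Nash equilibrium.
Node 1 against Off: payoffs 42, 18, 15, 91, 77 → best response ARC.
Node 1 against LRU: payoffs 86, 35, 36, 98, 99 → best response Full.
Node 1 against LFU: payoffs 87, 45, 86, 61, 30 → best response Off.
Node 1 against ARC: payoffs 94, 54, 50, 65, 13 → best response Off.
Node 2 against Off: payoffs 94, 50, 86, 76 → best response Off.
Node 2 against LRU: payoffs 80, 79, 56, 28 → best response Off.
Node 2 against LFU: payoffs 68, 76, 56, 29 → best response LRU.
Node 2 against ARC: payoffs 67, 11, 91, 70 → best response LFU.
Node 2 against Full: payoffs 66, 90, 39, 53 → best response LRU.
Mutual best responses: (Full, LRU).

(Full, LRU)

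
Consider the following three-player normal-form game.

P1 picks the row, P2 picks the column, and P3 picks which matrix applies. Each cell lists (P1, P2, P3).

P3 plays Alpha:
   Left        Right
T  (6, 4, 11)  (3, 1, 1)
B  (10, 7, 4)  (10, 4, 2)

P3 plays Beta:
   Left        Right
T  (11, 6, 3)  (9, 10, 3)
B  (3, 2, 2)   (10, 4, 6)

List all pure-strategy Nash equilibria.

Mark each player's best response to every combination of opponents' strategies; a profile where every player is best-responding is a pure Nash equilibrium.
P1 against (Left, Alpha): payoffs 6, 10 → best response B.
P1 against (Left, Beta): payoffs 11, 3 → best response T.
P1 against (Right, Alpha): payoffs 3, 10 → best response B.
P1 against (Right, Beta): payoffs 9, 10 → best response B.
P2 against (T, Alpha): payoffs 4, 1 → best response Left.
P2 against (T, Beta): payoffs 6, 10 → best response Right.
P2 against (B, Alpha): payoffs 7, 4 → best response Left.
P2 against (B, Beta): payoffs 2, 4 → best response Right.
P3 against (T, Left): payoffs 11, 3 → best response Alpha.
P3 against (T, Right): payoffs 1, 3 → best response Beta.
P3 against (B, Left): payoffs 4, 2 → best response Alpha.
P3 against (B, Right): payoffs 2, 6 → best response Beta.
Mutual best responses: (B, Left, Alpha); (B, Right, Beta).

Pure-strategy Nash equilibria: (B, Left, Alpha) and (B, Right, Beta)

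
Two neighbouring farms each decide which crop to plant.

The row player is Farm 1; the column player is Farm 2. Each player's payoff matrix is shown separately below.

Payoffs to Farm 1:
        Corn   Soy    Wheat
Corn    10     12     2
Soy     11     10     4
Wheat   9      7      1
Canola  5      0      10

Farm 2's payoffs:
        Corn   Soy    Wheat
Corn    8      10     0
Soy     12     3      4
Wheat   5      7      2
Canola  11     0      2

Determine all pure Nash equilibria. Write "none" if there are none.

Farm 1 against Corn: payoffs 10, 11, 9, 5 → best response Soy.
Farm 1 against Soy: payoffs 12, 10, 7, 0 → best response Corn.
Farm 1 against Wheat: payoffs 2, 4, 1, 10 → best response Canola.
Farm 2 against Corn: payoffs 8, 10, 0 → best response Soy.
Farm 2 against Soy: payoffs 12, 3, 4 → best response Corn.
Farm 2 against Wheat: payoffs 5, 7, 2 → best response Soy.
Farm 2 against Canola: payoffs 11, 0, 2 → best response Corn.
Mutual best responses: (Corn, Soy); (Soy, Corn).

(Corn, Soy); (Soy, Corn)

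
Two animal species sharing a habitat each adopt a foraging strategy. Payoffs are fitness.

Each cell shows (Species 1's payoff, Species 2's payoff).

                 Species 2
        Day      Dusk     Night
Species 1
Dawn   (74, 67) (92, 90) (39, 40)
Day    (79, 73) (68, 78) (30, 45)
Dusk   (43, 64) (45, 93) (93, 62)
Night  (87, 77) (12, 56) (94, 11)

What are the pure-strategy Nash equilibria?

(Dawn, Day): Species 1 can switch to Day (74 → 79). Not NE.
(Dawn, Dusk): Species 1 gets 92, best alternative 68; Species 2 gets 90, best alternative 67. No profitable deviation — NE.
(Dawn, Night): Species 1 can switch to Dusk (39 → 93). Not NE.
(Day, Day): Species 1 can switch to Night (79 → 87). Not NE.
(Day, Dusk): Species 1 can switch to Dawn (68 → 92). Not NE.
(Day, Night): Species 1 can switch to Dawn (30 → 39). Not NE.
(Dusk, Day): Species 1 can switch to Dawn (43 → 74). Not NE.
(Dusk, Dusk): Species 1 can switch to Dawn (45 → 92). Not NE.
(Dusk, Night): Species 1 can switch to Night (93 → 94). Not NE.
(Night, Day): Species 1 gets 87, best alternative 79; Species 2 gets 77, best alternative 56. No profitable deviation — NE.
(Night, Dusk): Species 1 can switch to Dawn (12 → 92). Not NE.
(Night, Night): Species 2 can switch to Day (11 → 77). Not NE.

(Dawn, Dusk); (Night, Day)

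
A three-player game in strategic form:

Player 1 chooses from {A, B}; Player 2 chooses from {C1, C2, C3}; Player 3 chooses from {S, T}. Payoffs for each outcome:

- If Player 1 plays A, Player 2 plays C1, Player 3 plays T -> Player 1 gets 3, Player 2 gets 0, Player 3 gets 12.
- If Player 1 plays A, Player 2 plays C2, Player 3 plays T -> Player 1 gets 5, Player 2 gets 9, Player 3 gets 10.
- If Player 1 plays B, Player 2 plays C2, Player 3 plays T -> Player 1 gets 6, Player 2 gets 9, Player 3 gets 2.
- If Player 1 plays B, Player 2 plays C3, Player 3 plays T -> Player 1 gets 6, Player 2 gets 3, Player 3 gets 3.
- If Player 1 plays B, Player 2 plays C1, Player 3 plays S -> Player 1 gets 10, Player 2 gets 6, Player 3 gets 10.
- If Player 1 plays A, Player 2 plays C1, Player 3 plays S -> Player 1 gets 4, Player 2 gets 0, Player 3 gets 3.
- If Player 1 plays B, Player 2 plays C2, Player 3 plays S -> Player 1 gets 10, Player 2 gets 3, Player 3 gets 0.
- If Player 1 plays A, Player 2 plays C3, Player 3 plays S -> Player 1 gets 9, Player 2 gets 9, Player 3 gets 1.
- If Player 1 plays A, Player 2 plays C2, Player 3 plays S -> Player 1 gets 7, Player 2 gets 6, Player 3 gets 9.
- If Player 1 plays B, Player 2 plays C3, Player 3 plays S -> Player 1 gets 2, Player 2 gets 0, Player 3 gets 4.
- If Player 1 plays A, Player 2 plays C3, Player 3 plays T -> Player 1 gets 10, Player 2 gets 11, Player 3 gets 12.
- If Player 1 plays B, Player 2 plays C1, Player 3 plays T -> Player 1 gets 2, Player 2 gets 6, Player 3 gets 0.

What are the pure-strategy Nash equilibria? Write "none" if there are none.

Check each profile: it is a Nash equilibrium iff no player can strictly gain by switching unilaterally.
(A, C1, S): Player 1 can switch to B (4 → 10). Not NE.
(A, C1, T): Player 2 can switch to C2 (0 → 9). Not NE.
(A, C2, S): Player 1 can switch to B (7 → 10). Not NE.
(A, C2, T): Player 1 can switch to B (5 → 6). Not NE.
(A, C3, S): Player 3 can switch to T (1 → 12). Not NE.
(A, C3, T): Player 1 gets 10, best alternative 6; Player 2 gets 11, best alternative 9; Player 3 gets 12, best alternative 1. No profitable deviation — NE.
(B, C1, S): Player 1 gets 10, best alternative 4; Player 2 gets 6, best alternative 3; Player 3 gets 10, best alternative 0. No profitable deviation — NE.
(B, C1, T): Player 1 can switch to A (2 → 3). Not NE.
(B, C2, S): Player 2 can switch to C1 (3 → 6). Not NE.
(B, C2, T): Player 1 gets 6, best alternative 5; Player 2 gets 9, best alternative 6; Player 3 gets 2, best alternative 0. No profitable deviation — NE.
(B, C3, S): Player 1 can switch to A (2 → 9). Not NE.
(B, C3, T): Player 1 can switch to A (6 → 10). Not NE.

The pure Nash equilibria are (A, C3, T), (B, C1, S), (B, C2, T).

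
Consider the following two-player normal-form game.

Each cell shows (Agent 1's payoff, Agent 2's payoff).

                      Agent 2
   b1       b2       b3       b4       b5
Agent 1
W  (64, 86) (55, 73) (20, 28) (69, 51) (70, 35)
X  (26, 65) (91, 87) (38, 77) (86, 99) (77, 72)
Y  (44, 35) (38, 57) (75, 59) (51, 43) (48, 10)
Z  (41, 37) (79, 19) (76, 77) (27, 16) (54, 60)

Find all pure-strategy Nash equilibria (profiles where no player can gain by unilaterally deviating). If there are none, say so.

(W, b1) and (X, b4) and (Z, b3)

Agent 1 against b1: payoffs 64, 26, 44, 41 → best response W.
Agent 1 against b2: payoffs 55, 91, 38, 79 → best response X.
Agent 1 against b3: payoffs 20, 38, 75, 76 → best response Z.
Agent 1 against b4: payoffs 69, 86, 51, 27 → best response X.
Agent 1 against b5: payoffs 70, 77, 48, 54 → best response X.
Agent 2 against W: payoffs 86, 73, 28, 51, 35 → best response b1.
Agent 2 against X: payoffs 65, 87, 77, 99, 72 → best response b4.
Agent 2 against Y: payoffs 35, 57, 59, 43, 10 → best response b3.
Agent 2 against Z: payoffs 37, 19, 77, 16, 60 → best response b3.
Mutual best responses: (W, b1); (X, b4); (Z, b3).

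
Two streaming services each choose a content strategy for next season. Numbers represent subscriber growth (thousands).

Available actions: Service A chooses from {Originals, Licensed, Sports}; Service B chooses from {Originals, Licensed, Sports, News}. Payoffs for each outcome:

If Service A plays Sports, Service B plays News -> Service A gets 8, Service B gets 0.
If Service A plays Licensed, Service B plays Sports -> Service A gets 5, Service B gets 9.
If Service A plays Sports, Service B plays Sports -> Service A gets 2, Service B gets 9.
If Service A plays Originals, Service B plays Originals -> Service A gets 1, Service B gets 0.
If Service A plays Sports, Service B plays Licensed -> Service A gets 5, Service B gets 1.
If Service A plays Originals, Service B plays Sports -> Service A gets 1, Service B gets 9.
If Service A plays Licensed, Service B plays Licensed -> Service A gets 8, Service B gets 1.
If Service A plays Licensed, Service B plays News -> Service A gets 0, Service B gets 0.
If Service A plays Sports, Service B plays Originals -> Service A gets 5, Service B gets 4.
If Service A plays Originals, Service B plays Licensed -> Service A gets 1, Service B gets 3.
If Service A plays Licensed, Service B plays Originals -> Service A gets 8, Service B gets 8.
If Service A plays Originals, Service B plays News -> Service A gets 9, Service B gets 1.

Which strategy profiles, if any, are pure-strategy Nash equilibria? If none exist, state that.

Pure NE: (Licensed, Sports)

Mark each player's best response to every combination of opponents' strategies; a profile where every player is best-responding is a pure Nash equilibrium.
Service A against Originals: payoffs 1, 8, 5 → best response Licensed.
Service A against Licensed: payoffs 1, 8, 5 → best response Licensed.
Service A against Sports: payoffs 1, 5, 2 → best response Licensed.
Service A against News: payoffs 9, 0, 8 → best response Originals.
Service B against Originals: payoffs 0, 3, 9, 1 → best response Sports.
Service B against Licensed: payoffs 8, 1, 9, 0 → best response Sports.
Service B against Sports: payoffs 4, 1, 9, 0 → best response Sports.
Mutual best responses: (Licensed, Sports).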